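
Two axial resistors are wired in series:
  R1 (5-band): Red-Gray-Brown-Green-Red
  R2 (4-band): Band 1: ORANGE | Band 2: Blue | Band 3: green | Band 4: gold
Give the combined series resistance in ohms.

31700000 Ω

R1: red, grey, brown → 281; green ×10^5 → 28100000 Ω.
R2: orange, blue → 36; green ×10^5 → 3600000 Ω.
Series: 28100000 + 3600000 = 31700000 Ω.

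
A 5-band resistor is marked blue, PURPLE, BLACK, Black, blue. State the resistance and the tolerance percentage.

670 Ω ±0.25%

Blue → 6 (first significant figure)
Violet → 7 (second significant figure)
Black → 0 (third significant figure)
Black → ×1 multiplier
Blue → ±0.25% tolerance
670 × 1 = 670 Ω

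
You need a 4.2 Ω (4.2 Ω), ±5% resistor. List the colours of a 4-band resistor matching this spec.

4.2 Ω = 42 × 10^-1.
4 → yellow
2 → red
Multiplier 10^-1 → gold.
±5% tolerance → gold.

yellow, red, gold, gold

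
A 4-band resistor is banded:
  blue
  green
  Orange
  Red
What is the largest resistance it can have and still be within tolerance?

66300 Ω

Blue → 6 (first significant figure)
Green → 5 (second significant figure)
Orange → ×10^3 multiplier
Red → ±2% tolerance
65 × 1000 = 65000 Ω
Largest = 65000 × (1 + 2/100) = 66300 Ω.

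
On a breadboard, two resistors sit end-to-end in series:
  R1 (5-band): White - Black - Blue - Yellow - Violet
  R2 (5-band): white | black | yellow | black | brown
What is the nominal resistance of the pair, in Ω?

9060904 Ω

R1: white, black, blue → 906; yellow ×10^4 → 9060000 Ω.
R2: white, black, yellow → 904; black ×1 → 904 Ω.
Series: 9060000 + 904 = 9060904 Ω.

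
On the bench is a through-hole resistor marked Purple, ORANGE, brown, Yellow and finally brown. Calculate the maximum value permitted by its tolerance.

Violet → 7 (first significant figure)
Orange → 3 (second significant figure)
Brown → 1 (third significant figure)
Yellow → ×10^4 multiplier
Brown → ±1% tolerance
731 × 10000 = 7310000 Ω
Maximum = 7310000 × (1 + 1/100) = 7383100 Ω.

7383100 Ω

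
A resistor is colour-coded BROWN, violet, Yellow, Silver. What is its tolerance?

The last band, silver, is the tolerance band.
Silver corresponds to ±10%.

±10%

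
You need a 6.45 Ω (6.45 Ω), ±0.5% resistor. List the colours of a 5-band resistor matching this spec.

blue, yellow, green, silver, green

6.45 Ω = 645 × 10^-2.
6 → blue
4 → yellow
5 → green
Multiplier 10^-2 → silver.
±0.5% tolerance → green.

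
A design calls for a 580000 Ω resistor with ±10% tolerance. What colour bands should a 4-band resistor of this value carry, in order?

green, grey, yellow, silver

580000 Ω = 58 × 10^4.
5 → green
8 → grey
Multiplier 10^4 → yellow.
±10% tolerance → silver.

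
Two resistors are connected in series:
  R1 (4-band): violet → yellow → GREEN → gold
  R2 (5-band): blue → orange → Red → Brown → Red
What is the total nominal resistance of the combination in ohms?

R1: violet, yellow → 74; green ×10^5 → 7400000 Ω.
R2: blue, orange, red → 632; brown ×10 → 6320 Ω.
Series: 7400000 + 6320 = 7406320 Ω.

7406320 Ω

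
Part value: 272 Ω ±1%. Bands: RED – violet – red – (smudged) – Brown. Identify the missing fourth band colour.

272 Ω = 272 × 10^0.
The fourth band is the multiplier, 10^0, which is black.

black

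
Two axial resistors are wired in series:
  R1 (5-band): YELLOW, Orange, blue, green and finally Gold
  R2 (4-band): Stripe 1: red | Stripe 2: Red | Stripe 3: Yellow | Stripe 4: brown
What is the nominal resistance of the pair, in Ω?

43820000 Ω

R1: yellow, orange, blue → 436; green ×10^5 → 43600000 Ω.
R2: red, red → 22; yellow ×10^4 → 220000 Ω.
Series: 43600000 + 220000 = 43820000 Ω.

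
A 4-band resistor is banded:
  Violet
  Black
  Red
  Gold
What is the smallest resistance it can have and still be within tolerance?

Violet → 7 (first significant figure)
Black → 0 (second significant figure)
Red → ×10^2 multiplier
Gold → ±5% tolerance
70 × 100 = 7000 Ω
Smallest = 7000 × (1 − 5/100) = 6650 Ω.

6650 Ω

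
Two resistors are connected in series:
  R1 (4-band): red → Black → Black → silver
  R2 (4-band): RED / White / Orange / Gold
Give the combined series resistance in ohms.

29020 Ω

R1: red, black → 20; black ×1 → 20 Ω.
R2: red, white → 29; orange ×10^3 → 29000 Ω.
Series: 20 + 29000 = 29020 Ω.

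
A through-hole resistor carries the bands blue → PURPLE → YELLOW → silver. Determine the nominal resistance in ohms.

Blue → 6 (first significant figure)
Violet → 7 (second significant figure)
Yellow → ×10^4 multiplier
67 × 10000 = 670000 Ω

670000 Ω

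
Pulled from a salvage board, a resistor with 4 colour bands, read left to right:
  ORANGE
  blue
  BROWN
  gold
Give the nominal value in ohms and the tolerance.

360 Ω ±5%

Orange → 3 (first significant figure)
Blue → 6 (second significant figure)
Brown → ×10 multiplier
Gold → ±5% tolerance
36 × 10 = 360 Ω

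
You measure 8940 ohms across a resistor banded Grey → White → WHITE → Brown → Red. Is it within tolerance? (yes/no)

yes

Grey → 8 (first significant figure)
White → 9 (second significant figure)
White → 9 (third significant figure)
Brown → ×10 multiplier
Red → ±2% tolerance
899 × 10 = 8990 Ω
Allowed range: 8810.2 Ω to 9169.8 Ω.
8940 ohms lies inside that range.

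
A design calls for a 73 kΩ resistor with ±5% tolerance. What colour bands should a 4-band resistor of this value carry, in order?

violet, orange, orange, gold

73000 Ω = 73 × 10^3.
7 → violet
3 → orange
Multiplier 10^3 → orange.
±5% tolerance → gold.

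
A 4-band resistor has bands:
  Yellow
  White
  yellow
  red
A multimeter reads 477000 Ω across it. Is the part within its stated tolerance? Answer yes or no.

Yellow → 4 (first significant figure)
White → 9 (second significant figure)
Yellow → ×10^4 multiplier
Red → ±2% tolerance
49 × 10000 = 490000 Ω
Allowed range: 480200 Ω to 499800 Ω.
477000 Ω lies outside that range.

no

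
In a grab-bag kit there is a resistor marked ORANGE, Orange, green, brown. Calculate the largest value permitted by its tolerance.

3333000 Ω

Orange → 3 (first significant figure)
Orange → 3 (second significant figure)
Green → ×10^5 multiplier
Brown → ±1% tolerance
33 × 100000 = 3300000 Ω
Largest = 3300000 × (1 + 1/100) = 3333000 Ω.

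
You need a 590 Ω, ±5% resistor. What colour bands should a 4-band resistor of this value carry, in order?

590 Ω = 59 × 10^1.
5 → green
9 → white
Multiplier 10^1 → brown.
±5% tolerance → gold.

green, white, brown, gold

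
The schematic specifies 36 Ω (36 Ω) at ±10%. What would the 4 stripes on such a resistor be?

orange, blue, black, silver

36 Ω = 36 × 10^0.
3 → orange
6 → blue
Multiplier 10^0 → black.
±10% tolerance → silver.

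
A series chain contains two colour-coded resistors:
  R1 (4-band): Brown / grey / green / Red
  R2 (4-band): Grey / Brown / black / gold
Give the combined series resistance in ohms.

R1: brown, grey → 18; green ×10^5 → 1800000 Ω.
R2: grey, brown → 81; black ×1 → 81 Ω.
Series: 1800000 + 81 = 1800081 Ω.

1800081 Ω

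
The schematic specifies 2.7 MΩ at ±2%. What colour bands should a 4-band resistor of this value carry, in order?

2700000 Ω = 27 × 10^5.
2 → red
7 → violet
Multiplier 10^5 → green.
±2% tolerance → red.

red, violet, green, red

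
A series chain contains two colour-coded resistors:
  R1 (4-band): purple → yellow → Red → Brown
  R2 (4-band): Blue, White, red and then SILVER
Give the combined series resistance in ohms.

R1: violet, yellow → 74; red ×10^2 → 7400 Ω.
R2: blue, white → 69; red ×10^2 → 6900 Ω.
Series: 7400 + 6900 = 14300 Ω.

14300 Ω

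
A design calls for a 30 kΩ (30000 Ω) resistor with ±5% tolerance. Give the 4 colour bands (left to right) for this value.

30000 Ω = 30 × 10^3.
3 → orange
0 → black
Multiplier 10^3 → orange.
±5% tolerance → gold.

orange, black, orange, gold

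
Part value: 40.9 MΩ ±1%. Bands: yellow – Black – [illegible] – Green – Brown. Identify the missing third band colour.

40900000 Ω = 409 × 10^5.
The third band gives digit 9 of the significand, and 9 is white.

white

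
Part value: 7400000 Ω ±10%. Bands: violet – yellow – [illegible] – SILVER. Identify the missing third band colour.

green

7400000 Ω = 74 × 10^5.
The third band is the multiplier, 10^5, which is green.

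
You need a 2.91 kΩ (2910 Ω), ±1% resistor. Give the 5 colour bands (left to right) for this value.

red, white, brown, brown, brown

2910 Ω = 291 × 10^1.
2 → red
9 → white
1 → brown
Multiplier 10^1 → brown.
±1% tolerance → brown.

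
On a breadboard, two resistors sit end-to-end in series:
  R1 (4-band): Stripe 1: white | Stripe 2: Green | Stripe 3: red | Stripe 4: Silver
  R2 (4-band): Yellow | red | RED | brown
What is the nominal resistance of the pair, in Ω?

R1: white, green → 95; red ×10^2 → 9500 Ω.
R2: yellow, red → 42; red ×10^2 → 4200 Ω.
Series: 9500 + 4200 = 13700 Ω.

13700 Ω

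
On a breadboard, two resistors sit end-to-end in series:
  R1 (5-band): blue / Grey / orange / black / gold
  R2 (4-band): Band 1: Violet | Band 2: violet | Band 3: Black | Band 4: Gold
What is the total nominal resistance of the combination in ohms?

760 Ω

R1: blue, grey, orange → 683; black ×1 → 683 Ω.
R2: violet, violet → 77; black ×1 → 77 Ω.
Series: 683 + 77 = 760 Ω.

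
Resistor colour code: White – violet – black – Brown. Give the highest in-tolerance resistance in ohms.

97.97 Ω

White → 9 (first significant figure)
Violet → 7 (second significant figure)
Black → ×1 multiplier
Brown → ±1% tolerance
97 × 1 = 97 Ω
Highest = 97 × (1 + 1/100) = 97.97 Ω.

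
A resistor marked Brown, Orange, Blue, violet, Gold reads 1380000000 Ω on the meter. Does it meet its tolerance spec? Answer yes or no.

yes

Brown → 1 (first significant figure)
Orange → 3 (second significant figure)
Blue → 6 (third significant figure)
Violet → ×10^7 multiplier
Gold → ±5% tolerance
136 × 10000000 = 1360000000 Ω
Allowed range: 1292000000 Ω to 1428000000 Ω.
1380000000 Ω lies inside that range.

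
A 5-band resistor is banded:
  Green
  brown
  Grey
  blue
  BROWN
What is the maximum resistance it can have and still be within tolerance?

523180000 Ω

Green → 5 (first significant figure)
Brown → 1 (second significant figure)
Grey → 8 (third significant figure)
Blue → ×10^6 multiplier
Brown → ±1% tolerance
518 × 1000000 = 518000000 Ω
Maximum = 518000000 × (1 + 1/100) = 523180000 Ω.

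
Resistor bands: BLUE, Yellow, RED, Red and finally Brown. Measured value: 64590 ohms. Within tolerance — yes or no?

yes

Blue → 6 (first significant figure)
Yellow → 4 (second significant figure)
Red → 2 (third significant figure)
Red → ×10^2 multiplier
Brown → ±1% tolerance
642 × 100 = 64200 Ω
Allowed range: 63558 Ω to 64842 Ω.
64590 ohms lies inside that range.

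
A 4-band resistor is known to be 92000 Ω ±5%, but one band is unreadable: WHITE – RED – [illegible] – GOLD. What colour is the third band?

92000 Ω = 92 × 10^3.
The third band is the multiplier, 10^3, which is orange.

orange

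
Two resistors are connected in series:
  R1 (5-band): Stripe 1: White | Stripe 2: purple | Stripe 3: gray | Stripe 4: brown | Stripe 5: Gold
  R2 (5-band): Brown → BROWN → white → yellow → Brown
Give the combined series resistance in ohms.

1199780 Ω

R1: white, violet, grey → 978; brown ×10 → 9780 Ω.
R2: brown, brown, white → 119; yellow ×10^4 → 1190000 Ω.
Series: 9780 + 1190000 = 1199780 Ω.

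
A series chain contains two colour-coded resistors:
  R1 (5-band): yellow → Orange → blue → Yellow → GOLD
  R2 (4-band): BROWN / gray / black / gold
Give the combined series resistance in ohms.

4360018 Ω

R1: yellow, orange, blue → 436; yellow ×10^4 → 4360000 Ω.
R2: brown, grey → 18; black ×1 → 18 Ω.
Series: 4360000 + 18 = 4360018 Ω.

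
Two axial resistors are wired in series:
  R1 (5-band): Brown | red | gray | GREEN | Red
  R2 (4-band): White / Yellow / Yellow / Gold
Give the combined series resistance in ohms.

13740000 Ω

R1: brown, red, grey → 128; green ×10^5 → 12800000 Ω.
R2: white, yellow → 94; yellow ×10^4 → 940000 Ω.
Series: 12800000 + 940000 = 13740000 Ω.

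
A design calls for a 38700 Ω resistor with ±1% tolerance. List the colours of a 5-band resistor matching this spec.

orange, grey, violet, red, brown

38700 Ω = 387 × 10^2.
3 → orange
8 → grey
7 → violet
Multiplier 10^2 → red.
±1% tolerance → brown.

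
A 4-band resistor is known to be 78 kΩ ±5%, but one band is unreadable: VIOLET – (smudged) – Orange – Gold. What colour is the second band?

78000 Ω = 78 × 10^3.
The second band gives digit 8 of the significand, and 8 is grey.

grey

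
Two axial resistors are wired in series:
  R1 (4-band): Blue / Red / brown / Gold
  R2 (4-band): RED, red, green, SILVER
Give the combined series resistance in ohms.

2200620 Ω

R1: blue, red → 62; brown ×10 → 620 Ω.
R2: red, red → 22; green ×10^5 → 2200000 Ω.
Series: 620 + 2200000 = 2200620 Ω.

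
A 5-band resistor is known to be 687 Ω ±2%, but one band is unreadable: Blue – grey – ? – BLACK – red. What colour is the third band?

687 Ω = 687 × 10^0.
The third band gives digit 7 of the significand, and 7 is violet.

violet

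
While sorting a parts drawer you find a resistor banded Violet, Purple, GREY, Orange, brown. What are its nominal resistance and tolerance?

Violet → 7 (first significant figure)
Violet → 7 (second significant figure)
Grey → 8 (third significant figure)
Orange → ×10^3 multiplier
Brown → ±1% tolerance
778 × 1000 = 778000 Ω

778000 Ω ±1%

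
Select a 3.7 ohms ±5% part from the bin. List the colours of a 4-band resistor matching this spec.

orange, violet, gold, gold

3.7 Ω = 37 × 10^-1.
3 → orange
7 → violet
Multiplier 10^-1 → gold.
±5% tolerance → gold.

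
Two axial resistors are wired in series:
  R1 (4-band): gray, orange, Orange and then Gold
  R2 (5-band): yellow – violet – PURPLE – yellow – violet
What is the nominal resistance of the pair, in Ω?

R1: grey, orange → 83; orange ×10^3 → 83000 Ω.
R2: yellow, violet, violet → 477; yellow ×10^4 → 4770000 Ω.
Series: 83000 + 4770000 = 4853000 Ω.

4853000 Ω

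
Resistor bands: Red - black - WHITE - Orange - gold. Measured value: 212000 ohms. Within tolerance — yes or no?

Red → 2 (first significant figure)
Black → 0 (second significant figure)
White → 9 (third significant figure)
Orange → ×10^3 multiplier
Gold → ±5% tolerance
209 × 1000 = 209000 Ω
Allowed range: 198550 Ω to 219450 Ω.
212000 ohms lies inside that range.

yes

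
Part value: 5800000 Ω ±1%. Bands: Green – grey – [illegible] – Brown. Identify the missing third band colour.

5800000 Ω = 58 × 10^5.
The third band is the multiplier, 10^5, which is green.

green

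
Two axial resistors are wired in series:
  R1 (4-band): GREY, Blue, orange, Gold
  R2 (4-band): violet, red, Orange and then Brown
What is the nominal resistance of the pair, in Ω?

R1: grey, blue → 86; orange ×10^3 → 86000 Ω.
R2: violet, red → 72; orange ×10^3 → 72000 Ω.
Series: 86000 + 72000 = 158000 Ω.

158000 Ω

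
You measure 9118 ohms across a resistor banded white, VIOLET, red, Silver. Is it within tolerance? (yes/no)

yes

White → 9 (first significant figure)
Violet → 7 (second significant figure)
Red → ×10^2 multiplier
Silver → ±10% tolerance
97 × 100 = 9700 Ω
Allowed range: 8730 Ω to 10670 Ω.
9118 ohms lies inside that range.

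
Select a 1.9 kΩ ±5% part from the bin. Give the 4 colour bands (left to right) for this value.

brown, white, red, gold

1900 Ω = 19 × 10^2.
1 → brown
9 → white
Multiplier 10^2 → red.
±5% tolerance → gold.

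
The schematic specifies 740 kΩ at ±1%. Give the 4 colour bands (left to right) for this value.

740000 Ω = 74 × 10^4.
7 → violet
4 → yellow
Multiplier 10^4 → yellow.
±1% tolerance → brown.

violet, yellow, yellow, brown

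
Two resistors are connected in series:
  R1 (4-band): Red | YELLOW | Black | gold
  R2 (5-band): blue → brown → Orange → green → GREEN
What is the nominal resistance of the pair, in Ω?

R1: red, yellow → 24; black ×1 → 24 Ω.
R2: blue, brown, orange → 613; green ×10^5 → 61300000 Ω.
Series: 24 + 61300000 = 61300024 Ω.

61300024 Ω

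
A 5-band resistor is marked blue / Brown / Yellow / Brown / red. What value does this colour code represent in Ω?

6140 Ω

Blue → 6 (first significant figure)
Brown → 1 (second significant figure)
Yellow → 4 (third significant figure)
Brown → ×10 multiplier
614 × 10 = 6140 Ω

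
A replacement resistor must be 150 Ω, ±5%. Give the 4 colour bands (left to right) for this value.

brown, green, brown, gold

150 Ω = 15 × 10^1.
1 → brown
5 → green
Multiplier 10^1 → brown.
±5% tolerance → gold.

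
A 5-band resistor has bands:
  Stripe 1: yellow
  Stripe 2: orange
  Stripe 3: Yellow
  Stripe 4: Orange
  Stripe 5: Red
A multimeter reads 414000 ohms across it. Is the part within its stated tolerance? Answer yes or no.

no

Yellow → 4 (first significant figure)
Orange → 3 (second significant figure)
Yellow → 4 (third significant figure)
Orange → ×10^3 multiplier
Red → ±2% tolerance
434 × 1000 = 434000 Ω
Allowed range: 425320 Ω to 442680 Ω.
414000 ohms lies outside that range.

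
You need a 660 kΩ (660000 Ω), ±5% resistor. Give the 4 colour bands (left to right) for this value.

660000 Ω = 66 × 10^4.
6 → blue
6 → blue
Multiplier 10^4 → yellow.
±5% tolerance → gold.

blue, blue, yellow, gold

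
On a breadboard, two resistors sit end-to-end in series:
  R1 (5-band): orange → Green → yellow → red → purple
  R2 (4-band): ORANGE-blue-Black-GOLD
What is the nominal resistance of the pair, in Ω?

R1: orange, green, yellow → 354; red ×10^2 → 35400 Ω.
R2: orange, blue → 36; black ×1 → 36 Ω.
Series: 35400 + 36 = 35436 Ω.

35436 Ω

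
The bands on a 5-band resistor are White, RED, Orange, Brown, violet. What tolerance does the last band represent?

±0.1%

The last band, violet, is the tolerance band.
Violet corresponds to ±0.1%.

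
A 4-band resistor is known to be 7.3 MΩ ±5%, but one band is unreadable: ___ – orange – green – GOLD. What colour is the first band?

violet

7300000 Ω = 73 × 10^5.
The first band gives digit 7 of the significand, and 7 is violet.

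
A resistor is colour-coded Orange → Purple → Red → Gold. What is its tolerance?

The last band, gold, is the tolerance band.
Gold corresponds to ±5%.

±5%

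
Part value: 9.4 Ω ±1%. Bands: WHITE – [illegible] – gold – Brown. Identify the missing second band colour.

yellow

9.4 Ω = 94 × 10^-1.
The second band gives digit 4 of the significand, and 4 is yellow.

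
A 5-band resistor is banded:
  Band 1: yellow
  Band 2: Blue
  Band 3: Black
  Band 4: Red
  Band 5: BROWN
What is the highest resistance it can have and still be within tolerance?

46460 Ω

Yellow → 4 (first significant figure)
Blue → 6 (second significant figure)
Black → 0 (third significant figure)
Red → ×10^2 multiplier
Brown → ±1% tolerance
460 × 100 = 46000 Ω
Highest = 46000 × (1 + 1/100) = 46460 Ω.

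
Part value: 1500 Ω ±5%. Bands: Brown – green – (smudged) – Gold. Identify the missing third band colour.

1500 Ω = 15 × 10^2.
The third band is the multiplier, 10^2, which is red.

red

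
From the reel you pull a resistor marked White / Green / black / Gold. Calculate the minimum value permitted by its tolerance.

White → 9 (first significant figure)
Green → 5 (second significant figure)
Black → ×1 multiplier
Gold → ±5% tolerance
95 × 1 = 95 Ω
Minimum = 95 × (1 − 5/100) = 90.25 Ω.

90.25 Ω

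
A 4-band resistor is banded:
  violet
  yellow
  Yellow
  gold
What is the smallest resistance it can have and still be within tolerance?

703000 Ω

Violet → 7 (first significant figure)
Yellow → 4 (second significant figure)
Yellow → ×10^4 multiplier
Gold → ±5% tolerance
74 × 10000 = 740000 Ω
Smallest = 740000 × (1 − 5/100) = 703000 Ω.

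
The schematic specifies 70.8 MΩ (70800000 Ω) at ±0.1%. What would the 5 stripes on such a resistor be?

70800000 Ω = 708 × 10^5.
7 → violet
0 → black
8 → grey
Multiplier 10^5 → green.
±0.1% tolerance → violet.

violet, black, grey, green, violet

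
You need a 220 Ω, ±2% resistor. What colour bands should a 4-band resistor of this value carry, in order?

red, red, brown, red

220 Ω = 22 × 10^1.
2 → red
2 → red
Multiplier 10^1 → brown.
±2% tolerance → red.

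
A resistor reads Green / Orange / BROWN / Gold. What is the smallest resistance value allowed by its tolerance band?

Green → 5 (first significant figure)
Orange → 3 (second significant figure)
Brown → ×10 multiplier
Gold → ±5% tolerance
53 × 10 = 530 Ω
Smallest = 530 × (1 − 5/100) = 503.5 Ω.

503.5 Ω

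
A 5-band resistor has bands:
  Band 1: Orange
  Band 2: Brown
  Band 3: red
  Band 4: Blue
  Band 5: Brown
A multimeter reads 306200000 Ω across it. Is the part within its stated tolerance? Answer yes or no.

no

Orange → 3 (first significant figure)
Brown → 1 (second significant figure)
Red → 2 (third significant figure)
Blue → ×10^6 multiplier
Brown → ±1% tolerance
312 × 1000000 = 312000000 Ω
Allowed range: 308880000 Ω to 315120000 Ω.
306200000 Ω lies outside that range.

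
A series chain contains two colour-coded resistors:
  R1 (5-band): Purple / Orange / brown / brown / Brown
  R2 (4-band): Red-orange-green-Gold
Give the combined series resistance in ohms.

R1: violet, orange, brown → 731; brown ×10 → 7310 Ω.
R2: red, orange → 23; green ×10^5 → 2300000 Ω.
Series: 7310 + 2300000 = 2307310 Ω.

2307310 Ω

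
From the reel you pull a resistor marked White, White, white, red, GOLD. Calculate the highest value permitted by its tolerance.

104895 Ω

White → 9 (first significant figure)
White → 9 (second significant figure)
White → 9 (third significant figure)
Red → ×10^2 multiplier
Gold → ±5% tolerance
999 × 100 = 99900 Ω
Highest = 99900 × (1 + 5/100) = 104895 Ω.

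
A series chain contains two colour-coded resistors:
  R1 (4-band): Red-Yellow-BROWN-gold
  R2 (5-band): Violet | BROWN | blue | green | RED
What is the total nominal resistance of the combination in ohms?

71600240 Ω

R1: red, yellow → 24; brown ×10 → 240 Ω.
R2: violet, brown, blue → 716; green ×10^5 → 71600000 Ω.
Series: 240 + 71600000 = 71600240 Ω.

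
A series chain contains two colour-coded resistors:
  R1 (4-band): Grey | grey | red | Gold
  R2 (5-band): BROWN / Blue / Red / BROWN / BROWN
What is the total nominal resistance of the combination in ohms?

10420 Ω

R1: grey, grey → 88; red ×10^2 → 8800 Ω.
R2: brown, blue, red → 162; brown ×10 → 1620 Ω.
Series: 8800 + 1620 = 10420 Ω.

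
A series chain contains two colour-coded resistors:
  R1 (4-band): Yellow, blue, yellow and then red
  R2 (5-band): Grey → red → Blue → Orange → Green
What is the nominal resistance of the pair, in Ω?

1286000 Ω

R1: yellow, blue → 46; yellow ×10^4 → 460000 Ω.
R2: grey, red, blue → 826; orange ×10^3 → 826000 Ω.
Series: 460000 + 826000 = 1286000 Ω.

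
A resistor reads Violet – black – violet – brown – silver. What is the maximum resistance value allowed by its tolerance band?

7777 Ω

Violet → 7 (first significant figure)
Black → 0 (second significant figure)
Violet → 7 (third significant figure)
Brown → ×10 multiplier
Silver → ±10% tolerance
707 × 10 = 7070 Ω
Maximum = 7070 × (1 + 10/100) = 7777 Ω.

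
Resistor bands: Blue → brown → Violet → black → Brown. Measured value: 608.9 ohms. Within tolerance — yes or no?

Blue → 6 (first significant figure)
Brown → 1 (second significant figure)
Violet → 7 (third significant figure)
Black → ×1 multiplier
Brown → ±1% tolerance
617 × 1 = 617 Ω
Allowed range: 610.83 Ω to 623.17 Ω.
608.9 ohms lies outside that range.

no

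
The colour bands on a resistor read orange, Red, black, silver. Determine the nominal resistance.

32 Ω

Orange → 3 (first significant figure)
Red → 2 (second significant figure)
Black → ×1 multiplier
32 × 1 = 32 Ω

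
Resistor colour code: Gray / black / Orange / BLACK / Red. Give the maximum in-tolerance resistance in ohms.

Grey → 8 (first significant figure)
Black → 0 (second significant figure)
Orange → 3 (third significant figure)
Black → ×1 multiplier
Red → ±2% tolerance
803 × 1 = 803 Ω
Maximum = 803 × (1 + 2/100) = 819.06 Ω.

819.06 Ω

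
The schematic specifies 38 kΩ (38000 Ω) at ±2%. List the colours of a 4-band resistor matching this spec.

38000 Ω = 38 × 10^3.
3 → orange
8 → grey
Multiplier 10^3 → orange.
±2% tolerance → red.

orange, grey, orange, red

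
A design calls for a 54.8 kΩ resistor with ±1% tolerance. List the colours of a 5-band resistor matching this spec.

green, yellow, grey, red, brown

54800 Ω = 548 × 10^2.
5 → green
4 → yellow
8 → grey
Multiplier 10^2 → red.
±1% tolerance → brown.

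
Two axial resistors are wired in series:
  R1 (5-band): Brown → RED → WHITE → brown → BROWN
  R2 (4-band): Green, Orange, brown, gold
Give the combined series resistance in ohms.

R1: brown, red, white → 129; brown ×10 → 1290 Ω.
R2: green, orange → 53; brown ×10 → 530 Ω.
Series: 1290 + 530 = 1820 Ω.

1820 Ω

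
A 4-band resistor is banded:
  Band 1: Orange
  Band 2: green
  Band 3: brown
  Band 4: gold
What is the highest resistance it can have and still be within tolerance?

Orange → 3 (first significant figure)
Green → 5 (second significant figure)
Brown → ×10 multiplier
Gold → ±5% tolerance
35 × 10 = 350 Ω
Highest = 350 × (1 + 5/100) = 367.5 Ω.

367.5 Ω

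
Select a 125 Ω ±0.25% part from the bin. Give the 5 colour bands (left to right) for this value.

125 Ω = 125 × 10^0.
1 → brown
2 → red
5 → green
Multiplier 10^0 → black.
±0.25% tolerance → blue.

brown, red, green, black, blue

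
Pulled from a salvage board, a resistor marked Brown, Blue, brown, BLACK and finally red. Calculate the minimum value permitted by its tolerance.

Brown → 1 (first significant figure)
Blue → 6 (second significant figure)
Brown → 1 (third significant figure)
Black → ×1 multiplier
Red → ±2% tolerance
161 × 1 = 161 Ω
Minimum = 161 × (1 − 2/100) = 157.78 Ω.

157.78 Ω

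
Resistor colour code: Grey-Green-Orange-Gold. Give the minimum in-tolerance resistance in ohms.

Grey → 8 (first significant figure)
Green → 5 (second significant figure)
Orange → ×10^3 multiplier
Gold → ±5% tolerance
85 × 1000 = 85000 Ω
Minimum = 85000 × (1 − 5/100) = 80750 Ω.

80750 Ω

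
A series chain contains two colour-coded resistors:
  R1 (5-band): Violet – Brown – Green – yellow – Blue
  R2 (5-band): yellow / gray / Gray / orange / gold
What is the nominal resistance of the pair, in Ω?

7638000 Ω

R1: violet, brown, green → 715; yellow ×10^4 → 7150000 Ω.
R2: yellow, grey, grey → 488; orange ×10^3 → 488000 Ω.
Series: 7150000 + 488000 = 7638000 Ω.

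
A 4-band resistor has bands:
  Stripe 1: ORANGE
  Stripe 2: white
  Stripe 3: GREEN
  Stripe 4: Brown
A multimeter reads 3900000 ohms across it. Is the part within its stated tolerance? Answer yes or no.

yes

Orange → 3 (first significant figure)
White → 9 (second significant figure)
Green → ×10^5 multiplier
Brown → ±1% tolerance
39 × 100000 = 3900000 Ω
Allowed range: 3861000 Ω to 3939000 Ω.
3900000 ohms lies inside that range.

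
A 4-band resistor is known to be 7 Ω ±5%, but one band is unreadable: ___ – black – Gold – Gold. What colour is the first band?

violet

7 Ω = 70 × 10^-1.
The first band gives digit 7 of the significand, and 7 is violet.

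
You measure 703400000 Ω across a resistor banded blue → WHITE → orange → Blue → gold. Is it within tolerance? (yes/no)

yes

Blue → 6 (first significant figure)
White → 9 (second significant figure)
Orange → 3 (third significant figure)
Blue → ×10^6 multiplier
Gold → ±5% tolerance
693 × 1000000 = 693000000 Ω
Allowed range: 658350000 Ω to 727650000 Ω.
703400000 Ω lies inside that range.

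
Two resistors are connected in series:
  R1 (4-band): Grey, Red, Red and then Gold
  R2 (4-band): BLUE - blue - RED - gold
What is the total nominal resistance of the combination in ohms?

R1: grey, red → 82; red ×10^2 → 8200 Ω.
R2: blue, blue → 66; red ×10^2 → 6600 Ω.
Series: 8200 + 6600 = 14800 Ω.

14800 Ω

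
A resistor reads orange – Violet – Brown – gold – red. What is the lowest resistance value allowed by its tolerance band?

Orange → 3 (first significant figure)
Violet → 7 (second significant figure)
Brown → 1 (third significant figure)
Gold → ×0.1 multiplier
Red → ±2% tolerance
371 × 0.1 = 37.1 Ω
Lowest = 37.1 × (1 − 2/100) = 36.358 Ω.

36.358 Ω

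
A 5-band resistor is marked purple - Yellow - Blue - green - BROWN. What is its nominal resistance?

Violet → 7 (first significant figure)
Yellow → 4 (second significant figure)
Blue → 6 (third significant figure)
Green → ×10^5 multiplier
746 × 100000 = 74600000 Ω

74600000 Ω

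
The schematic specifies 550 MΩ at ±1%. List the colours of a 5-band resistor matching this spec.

green, green, black, blue, brown

550000000 Ω = 550 × 10^6.
5 → green
5 → green
0 → black
Multiplier 10^6 → blue.
±1% tolerance → brown.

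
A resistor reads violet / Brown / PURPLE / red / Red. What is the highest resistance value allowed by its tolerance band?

Violet → 7 (first significant figure)
Brown → 1 (second significant figure)
Violet → 7 (third significant figure)
Red → ×10^2 multiplier
Red → ±2% tolerance
717 × 100 = 71700 Ω
Highest = 71700 × (1 + 2/100) = 73134 Ω.

73134 Ω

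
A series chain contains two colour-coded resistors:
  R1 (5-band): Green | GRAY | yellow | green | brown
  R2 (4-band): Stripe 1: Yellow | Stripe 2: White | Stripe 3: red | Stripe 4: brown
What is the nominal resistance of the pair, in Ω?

58404900 Ω

R1: green, grey, yellow → 584; green ×10^5 → 58400000 Ω.
R2: yellow, white → 49; red ×10^2 → 4900 Ω.
Series: 58400000 + 4900 = 58404900 Ω.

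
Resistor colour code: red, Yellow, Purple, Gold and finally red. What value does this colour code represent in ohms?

Red → 2 (first significant figure)
Yellow → 4 (second significant figure)
Violet → 7 (third significant figure)
Gold → ×0.1 multiplier
247 × 0.1 = 24.7 Ω

24.7 Ω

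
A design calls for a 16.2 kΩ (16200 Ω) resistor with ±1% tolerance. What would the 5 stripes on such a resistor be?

16200 Ω = 162 × 10^2.
1 → brown
6 → blue
2 → red
Multiplier 10^2 → red.
±1% tolerance → brown.

brown, blue, red, red, brown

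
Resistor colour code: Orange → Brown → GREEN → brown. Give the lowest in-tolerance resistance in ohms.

3069000 Ω

Orange → 3 (first significant figure)
Brown → 1 (second significant figure)
Green → ×10^5 multiplier
Brown → ±1% tolerance
31 × 100000 = 3100000 Ω
Lowest = 3100000 × (1 − 1/100) = 3069000 Ω.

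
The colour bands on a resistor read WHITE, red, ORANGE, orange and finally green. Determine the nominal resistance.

923000 Ω

White → 9 (first significant figure)
Red → 2 (second significant figure)
Orange → 3 (third significant figure)
Orange → ×10^3 multiplier
923 × 1000 = 923000 Ω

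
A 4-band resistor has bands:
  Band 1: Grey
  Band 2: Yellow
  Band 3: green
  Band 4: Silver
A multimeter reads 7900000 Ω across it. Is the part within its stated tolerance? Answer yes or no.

yes

Grey → 8 (first significant figure)
Yellow → 4 (second significant figure)
Green → ×10^5 multiplier
Silver → ±10% tolerance
84 × 100000 = 8400000 Ω
Allowed range: 7560000 Ω to 9240000 Ω.
7900000 Ω lies inside that range.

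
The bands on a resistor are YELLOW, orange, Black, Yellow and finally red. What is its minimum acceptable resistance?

4214000 Ω

Yellow → 4 (first significant figure)
Orange → 3 (second significant figure)
Black → 0 (third significant figure)
Yellow → ×10^4 multiplier
Red → ±2% tolerance
430 × 10000 = 4300000 Ω
Minimum = 4300000 × (1 − 2/100) = 4214000 Ω.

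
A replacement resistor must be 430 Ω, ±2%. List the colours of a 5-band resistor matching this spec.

yellow, orange, black, black, red

430 Ω = 430 × 10^0.
4 → yellow
3 → orange
0 → black
Multiplier 10^0 → black.
±2% tolerance → red.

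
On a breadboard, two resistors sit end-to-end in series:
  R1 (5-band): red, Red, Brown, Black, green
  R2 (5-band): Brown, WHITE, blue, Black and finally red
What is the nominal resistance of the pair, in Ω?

R1: red, red, brown → 221; black ×1 → 221 Ω.
R2: brown, white, blue → 196; black ×1 → 196 Ω.
Series: 221 + 196 = 417 Ω.

417 Ω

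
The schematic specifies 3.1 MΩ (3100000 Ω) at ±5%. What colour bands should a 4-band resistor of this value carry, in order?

orange, brown, green, gold

3100000 Ω = 31 × 10^5.
3 → orange
1 → brown
Multiplier 10^5 → green.
±5% tolerance → gold.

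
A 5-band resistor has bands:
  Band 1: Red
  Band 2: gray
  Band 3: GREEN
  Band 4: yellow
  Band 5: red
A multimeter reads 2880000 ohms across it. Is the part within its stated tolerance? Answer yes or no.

yes

Red → 2 (first significant figure)
Grey → 8 (second significant figure)
Green → 5 (third significant figure)
Yellow → ×10^4 multiplier
Red → ±2% tolerance
285 × 10000 = 2850000 Ω
Allowed range: 2793000 Ω to 2907000 Ω.
2880000 ohms lies inside that range.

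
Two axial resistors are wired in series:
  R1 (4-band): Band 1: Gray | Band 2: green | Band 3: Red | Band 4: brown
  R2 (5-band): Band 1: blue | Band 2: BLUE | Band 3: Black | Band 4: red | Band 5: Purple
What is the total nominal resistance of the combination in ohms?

74500 Ω

R1: grey, green → 85; red ×10^2 → 8500 Ω.
R2: blue, blue, black → 660; red ×10^2 → 66000 Ω.
Series: 8500 + 66000 = 74500 Ω.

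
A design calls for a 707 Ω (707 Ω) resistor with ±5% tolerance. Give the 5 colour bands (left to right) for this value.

violet, black, violet, black, gold

707 Ω = 707 × 10^0.
7 → violet
0 → black
7 → violet
Multiplier 10^0 → black.
±5% tolerance → gold.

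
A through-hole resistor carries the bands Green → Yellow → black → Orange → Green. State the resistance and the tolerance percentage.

540000 Ω ±0.5%

Green → 5 (first significant figure)
Yellow → 4 (second significant figure)
Black → 0 (third significant figure)
Orange → ×10^3 multiplier
Green → ±0.5% tolerance
540 × 1000 = 540000 Ω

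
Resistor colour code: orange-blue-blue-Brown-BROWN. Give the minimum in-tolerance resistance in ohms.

3623.4 Ω

Orange → 3 (first significant figure)
Blue → 6 (second significant figure)
Blue → 6 (third significant figure)
Brown → ×10 multiplier
Brown → ±1% tolerance
366 × 10 = 3660 Ω
Minimum = 3660 × (1 − 1/100) = 3623.4 Ω.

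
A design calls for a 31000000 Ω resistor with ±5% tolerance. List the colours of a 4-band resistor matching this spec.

31000000 Ω = 31 × 10^6.
3 → orange
1 → brown
Multiplier 10^6 → blue.
±5% tolerance → gold.

orange, brown, blue, gold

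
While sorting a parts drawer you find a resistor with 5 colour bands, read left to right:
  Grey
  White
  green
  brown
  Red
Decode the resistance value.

8950 Ω

Grey → 8 (first significant figure)
White → 9 (second significant figure)
Green → 5 (third significant figure)
Brown → ×10 multiplier
895 × 10 = 8950 Ω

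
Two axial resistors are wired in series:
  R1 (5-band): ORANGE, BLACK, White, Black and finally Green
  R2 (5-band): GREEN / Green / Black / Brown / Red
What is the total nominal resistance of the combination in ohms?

5809 Ω

R1: orange, black, white → 309; black ×1 → 309 Ω.
R2: green, green, black → 550; brown ×10 → 5500 Ω.
Series: 309 + 5500 = 5809 Ω.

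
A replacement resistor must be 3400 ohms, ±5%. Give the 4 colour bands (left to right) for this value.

orange, yellow, red, gold

3400 Ω = 34 × 10^2.
3 → orange
4 → yellow
Multiplier 10^2 → red.
±5% tolerance → gold.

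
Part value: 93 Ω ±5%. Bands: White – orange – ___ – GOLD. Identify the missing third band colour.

93 Ω = 93 × 10^0.
The third band is the multiplier, 10^0, which is black.

black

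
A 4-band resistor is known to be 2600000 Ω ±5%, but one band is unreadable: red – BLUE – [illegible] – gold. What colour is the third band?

green

2600000 Ω = 26 × 10^5.
The third band is the multiplier, 10^5, which is green.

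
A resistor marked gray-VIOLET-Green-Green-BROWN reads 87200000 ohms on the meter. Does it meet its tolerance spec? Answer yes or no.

yes

Grey → 8 (first significant figure)
Violet → 7 (second significant figure)
Green → 5 (third significant figure)
Green → ×10^5 multiplier
Brown → ±1% tolerance
875 × 100000 = 87500000 Ω
Allowed range: 86625000 Ω to 88375000 Ω.
87200000 ohms lies inside that range.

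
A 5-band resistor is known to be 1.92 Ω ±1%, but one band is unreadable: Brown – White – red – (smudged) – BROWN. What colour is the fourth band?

1.92 Ω = 192 × 10^-2.
The fourth band is the multiplier, 10^-2, which is silver.

silver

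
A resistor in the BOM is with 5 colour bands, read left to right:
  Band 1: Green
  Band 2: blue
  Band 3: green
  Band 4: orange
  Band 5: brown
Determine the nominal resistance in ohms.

Green → 5 (first significant figure)
Blue → 6 (second significant figure)
Green → 5 (third significant figure)
Orange → ×10^3 multiplier
565 × 1000 = 565000 Ω

565000 Ω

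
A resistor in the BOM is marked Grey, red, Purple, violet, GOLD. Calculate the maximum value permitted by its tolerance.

8683500000 Ω

Grey → 8 (first significant figure)
Red → 2 (second significant figure)
Violet → 7 (third significant figure)
Violet → ×10^7 multiplier
Gold → ±5% tolerance
827 × 10000000 = 8270000000 Ω
Maximum = 8270000000 × (1 + 5/100) = 8683500000 Ω.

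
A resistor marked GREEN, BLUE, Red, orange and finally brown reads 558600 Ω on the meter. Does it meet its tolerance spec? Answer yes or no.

Green → 5 (first significant figure)
Blue → 6 (second significant figure)
Red → 2 (third significant figure)
Orange → ×10^3 multiplier
Brown → ±1% tolerance
562 × 1000 = 562000 Ω
Allowed range: 556380 Ω to 567620 Ω.
558600 Ω lies inside that range.

yes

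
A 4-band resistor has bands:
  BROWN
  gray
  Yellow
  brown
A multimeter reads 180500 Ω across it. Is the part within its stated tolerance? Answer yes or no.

yes

Brown → 1 (first significant figure)
Grey → 8 (second significant figure)
Yellow → ×10^4 multiplier
Brown → ±1% tolerance
18 × 10000 = 180000 Ω
Allowed range: 178200 Ω to 181800 Ω.
180500 Ω lies inside that range.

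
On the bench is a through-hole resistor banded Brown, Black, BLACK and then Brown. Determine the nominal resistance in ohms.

Brown → 1 (first significant figure)
Black → 0 (second significant figure)
Black → ×1 multiplier
10 × 1 = 10 Ω

10 Ω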